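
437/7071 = 437/7071 = 0.06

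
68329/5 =68329/5 = 13665.80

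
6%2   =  0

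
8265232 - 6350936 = 1914296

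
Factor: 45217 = 103^1 * 439^1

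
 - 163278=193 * ( - 846)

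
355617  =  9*39513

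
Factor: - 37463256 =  - 2^3*3^3*251^1*691^1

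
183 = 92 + 91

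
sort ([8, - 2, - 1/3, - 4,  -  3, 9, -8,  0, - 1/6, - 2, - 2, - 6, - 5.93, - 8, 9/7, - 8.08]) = [  -  8.08, - 8, - 8,-6, - 5.93,-4, - 3 , - 2,-2, - 2,-1/3, - 1/6, 0, 9/7 , 8,9]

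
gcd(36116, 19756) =4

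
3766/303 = 3766/303 = 12.43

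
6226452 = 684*9103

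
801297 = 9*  89033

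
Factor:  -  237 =  -  3^1*79^1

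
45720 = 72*635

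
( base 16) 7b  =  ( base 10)123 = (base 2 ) 1111011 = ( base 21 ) 5i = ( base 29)47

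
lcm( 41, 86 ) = 3526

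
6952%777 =736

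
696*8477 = 5899992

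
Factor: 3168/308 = 2^3*3^2*7^ ( - 1 ) = 72/7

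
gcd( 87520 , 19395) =5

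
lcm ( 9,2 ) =18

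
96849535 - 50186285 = 46663250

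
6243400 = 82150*76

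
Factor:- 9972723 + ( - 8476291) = -2^1*37^1*249311^1=- 18449014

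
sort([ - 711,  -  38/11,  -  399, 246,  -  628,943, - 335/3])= [ - 711, -628,  -  399,  -  335/3,  -  38/11, 246, 943]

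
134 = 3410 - 3276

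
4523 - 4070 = 453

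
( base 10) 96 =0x60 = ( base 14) 6c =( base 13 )75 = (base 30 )36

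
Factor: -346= - 2^1*173^1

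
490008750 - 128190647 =361818103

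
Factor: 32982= 2^1*3^1*23^1*239^1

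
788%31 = 13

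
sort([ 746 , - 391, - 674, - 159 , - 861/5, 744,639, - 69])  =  [ - 674, - 391, - 861/5, - 159, - 69,639  ,  744, 746 ]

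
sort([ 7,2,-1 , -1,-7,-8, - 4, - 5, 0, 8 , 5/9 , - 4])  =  [-8,-7, - 5, - 4, -4, - 1, - 1, 0, 5/9, 2 , 7, 8 ]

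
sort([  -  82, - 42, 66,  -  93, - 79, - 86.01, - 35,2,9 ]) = [-93, - 86.01, - 82, - 79, - 42 ,-35,2  ,  9, 66 ]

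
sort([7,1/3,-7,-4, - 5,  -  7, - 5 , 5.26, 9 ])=[- 7, - 7,-5, - 5, - 4, 1/3,5.26,7 , 9]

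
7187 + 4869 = 12056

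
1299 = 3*433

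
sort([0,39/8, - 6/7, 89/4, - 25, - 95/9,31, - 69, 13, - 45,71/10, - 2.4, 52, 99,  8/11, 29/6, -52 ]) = [ - 69, - 52,-45 , - 25, - 95/9, - 2.4,-6/7, 0, 8/11, 29/6 , 39/8,71/10, 13 , 89/4 , 31,52, 99 ]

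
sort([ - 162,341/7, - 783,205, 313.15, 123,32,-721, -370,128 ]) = [ - 783 , - 721, - 370,-162,32,341/7,123,128 , 205, 313.15 ] 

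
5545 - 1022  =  4523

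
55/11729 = 55/11729 = 0.00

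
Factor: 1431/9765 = 159/1085 = 3^1*5^( - 1)*7^( - 1 ) *31^( - 1)*53^1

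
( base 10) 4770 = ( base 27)6EI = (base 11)3647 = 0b1001010100010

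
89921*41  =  3686761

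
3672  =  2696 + 976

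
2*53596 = 107192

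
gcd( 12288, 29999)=1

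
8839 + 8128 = 16967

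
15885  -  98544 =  -82659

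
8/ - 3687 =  - 1 + 3679/3687 = -0.00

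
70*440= 30800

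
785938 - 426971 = 358967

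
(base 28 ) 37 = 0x5b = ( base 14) 67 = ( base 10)91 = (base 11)83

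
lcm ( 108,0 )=0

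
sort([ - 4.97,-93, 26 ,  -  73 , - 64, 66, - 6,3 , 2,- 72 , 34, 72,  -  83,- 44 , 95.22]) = [-93 ,- 83, -73, - 72  , - 64,  -  44, - 6 , - 4.97, 2,3, 26 , 34, 66, 72, 95.22]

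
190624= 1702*112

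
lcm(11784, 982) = 11784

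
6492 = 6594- 102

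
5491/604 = 5491/604 = 9.09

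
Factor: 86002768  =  2^4*5375173^1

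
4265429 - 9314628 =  - 5049199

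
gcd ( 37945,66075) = 5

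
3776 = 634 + 3142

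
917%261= 134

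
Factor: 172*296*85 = 2^5*5^1*17^1*37^1*43^1= 4327520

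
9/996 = 3/332 = 0.01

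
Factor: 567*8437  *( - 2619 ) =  - 3^7*7^1*11^1*13^1*59^1*97^1=- 12528717201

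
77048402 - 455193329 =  - 378144927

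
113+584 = 697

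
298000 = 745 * 400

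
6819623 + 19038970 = 25858593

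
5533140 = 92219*60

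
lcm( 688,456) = 39216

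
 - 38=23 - 61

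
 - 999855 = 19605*(- 51 ) 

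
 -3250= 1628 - 4878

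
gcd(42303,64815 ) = 3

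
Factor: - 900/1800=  - 1/2 = - 2^( - 1)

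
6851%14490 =6851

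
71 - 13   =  58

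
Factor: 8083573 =1777^1*4549^1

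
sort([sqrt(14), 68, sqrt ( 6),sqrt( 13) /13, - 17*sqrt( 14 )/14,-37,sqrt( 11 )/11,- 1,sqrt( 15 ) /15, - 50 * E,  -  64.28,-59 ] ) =[ - 50* E, - 64.28,  -  59,-37, -17*sqrt(14 ) /14 , - 1,sqrt (15 )/15,  sqrt( 13)/13,sqrt( 11) /11,sqrt( 6),sqrt( 14 ),68]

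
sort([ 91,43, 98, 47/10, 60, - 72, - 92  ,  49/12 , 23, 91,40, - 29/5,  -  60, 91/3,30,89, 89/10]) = [ - 92, - 72,-60,-29/5, 49/12, 47/10,89/10, 23, 30,91/3,40, 43, 60, 89,91, 91, 98 ]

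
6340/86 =3170/43 = 73.72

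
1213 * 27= 32751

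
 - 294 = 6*( -49 ) 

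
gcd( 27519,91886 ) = 1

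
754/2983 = 754/2983= 0.25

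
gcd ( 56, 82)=2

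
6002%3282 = 2720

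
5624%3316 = 2308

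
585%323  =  262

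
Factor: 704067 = 3^1*7^1*13^1*2579^1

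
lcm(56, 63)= 504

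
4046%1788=470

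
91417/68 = 91417/68 = 1344.37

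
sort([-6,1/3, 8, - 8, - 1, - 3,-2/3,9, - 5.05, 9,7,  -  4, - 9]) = [-9, - 8, - 6, - 5.05, - 4, - 3, - 1,  -  2/3,1/3,7,  8 , 9,9] 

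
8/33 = 8/33 = 0.24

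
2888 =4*722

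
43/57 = 43/57 = 0.75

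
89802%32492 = 24818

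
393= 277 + 116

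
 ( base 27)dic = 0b10011011110111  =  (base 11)7549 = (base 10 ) 9975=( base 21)11D0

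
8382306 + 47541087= 55923393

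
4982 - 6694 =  - 1712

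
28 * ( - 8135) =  - 227780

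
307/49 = 307/49 = 6.27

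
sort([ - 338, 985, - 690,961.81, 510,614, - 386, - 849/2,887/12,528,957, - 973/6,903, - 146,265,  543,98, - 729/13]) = [  -  690 , - 849/2, - 386,  -  338, -973/6, - 146, - 729/13,887/12,98 , 265,  510, 528,543, 614, 903,957,961.81,985]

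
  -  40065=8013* (-5 ) 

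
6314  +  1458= 7772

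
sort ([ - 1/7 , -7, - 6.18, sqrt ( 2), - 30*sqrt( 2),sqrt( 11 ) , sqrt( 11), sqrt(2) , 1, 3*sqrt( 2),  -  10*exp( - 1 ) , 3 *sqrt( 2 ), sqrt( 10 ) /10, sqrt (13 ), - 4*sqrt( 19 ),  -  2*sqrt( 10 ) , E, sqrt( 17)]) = [-30* sqrt(2),-4*sqrt( 19 ),  -  7 , - 2*sqrt(10), - 6.18,- 10*exp( - 1 ),-1/7,  sqrt( 10)/10, 1, sqrt( 2),sqrt( 2 ),E,  sqrt( 11) , sqrt(11 ), sqrt (13),sqrt( 17 ),3*sqrt(2 ),  3*sqrt( 2 )]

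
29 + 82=111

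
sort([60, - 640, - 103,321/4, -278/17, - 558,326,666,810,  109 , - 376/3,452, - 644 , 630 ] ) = [  -  644, - 640, - 558, - 376/3 , - 103, - 278/17,60,321/4,  109, 326, 452,  630, 666, 810]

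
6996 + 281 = 7277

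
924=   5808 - 4884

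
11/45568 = 11/45568 = 0.00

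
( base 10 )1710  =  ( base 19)4E0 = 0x6ae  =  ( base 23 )358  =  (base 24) 2N6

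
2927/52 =56 + 15/52 = 56.29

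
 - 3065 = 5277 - 8342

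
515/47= 10 + 45/47 = 10.96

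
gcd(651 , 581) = 7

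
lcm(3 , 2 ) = 6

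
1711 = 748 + 963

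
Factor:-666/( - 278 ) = 333/139 = 3^2*37^1*139^( - 1)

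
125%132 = 125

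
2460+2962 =5422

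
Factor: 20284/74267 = 2^2*11^1 *23^( - 1 )*461^1 *3229^( - 1)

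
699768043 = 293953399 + 405814644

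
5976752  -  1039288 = 4937464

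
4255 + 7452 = 11707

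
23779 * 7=166453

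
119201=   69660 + 49541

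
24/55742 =12/27871 = 0.00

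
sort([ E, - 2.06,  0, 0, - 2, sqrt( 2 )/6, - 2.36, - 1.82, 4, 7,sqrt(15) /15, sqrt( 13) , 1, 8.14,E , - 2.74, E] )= [ - 2.74, - 2.36, - 2.06,- 2, - 1.82, 0, 0,  sqrt( 2 )/6, sqrt( 15)/15, 1, E, E,E,sqrt( 13 ),  4, 7, 8.14]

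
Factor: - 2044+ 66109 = 64065= 3^1*5^1*4271^1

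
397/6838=397/6838 = 0.06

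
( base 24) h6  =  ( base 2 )110011110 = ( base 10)414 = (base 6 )1530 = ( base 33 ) ci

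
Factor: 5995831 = 797^1*7523^1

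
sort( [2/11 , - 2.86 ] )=[ - 2.86, 2/11] 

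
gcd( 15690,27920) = 10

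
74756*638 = 47694328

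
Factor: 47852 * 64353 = 3079419756  =  2^2*3^1*7^1*19^1*1129^1*1709^1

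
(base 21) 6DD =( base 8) 5564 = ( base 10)2932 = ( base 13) 1447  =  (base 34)2i8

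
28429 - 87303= - 58874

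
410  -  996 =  -586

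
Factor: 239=239^1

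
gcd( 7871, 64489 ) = 1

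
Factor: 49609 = 7^1 * 19^1*373^1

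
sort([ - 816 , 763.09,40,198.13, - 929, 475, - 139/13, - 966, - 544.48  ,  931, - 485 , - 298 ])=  [ - 966, - 929, - 816, - 544.48, - 485, - 298, - 139/13,40,198.13,475,763.09,931] 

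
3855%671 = 500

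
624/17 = 36 + 12/17 = 36.71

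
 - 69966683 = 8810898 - 78777581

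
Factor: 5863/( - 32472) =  - 2^(  -  3)*3^(  -  2 )*13^1 = - 13/72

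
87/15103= 87/15103=0.01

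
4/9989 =4/9989 = 0.00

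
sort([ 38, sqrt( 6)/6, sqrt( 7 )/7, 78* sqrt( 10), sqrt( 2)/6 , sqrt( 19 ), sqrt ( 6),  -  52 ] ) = [ - 52, sqrt( 2) /6,sqrt( 7) /7,sqrt( 6)/6, sqrt( 6), sqrt( 19), 38, 78 * sqrt(10 )]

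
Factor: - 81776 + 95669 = 13893 = 3^1*11^1*421^1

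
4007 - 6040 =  - 2033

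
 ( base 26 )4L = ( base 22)5F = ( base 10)125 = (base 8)175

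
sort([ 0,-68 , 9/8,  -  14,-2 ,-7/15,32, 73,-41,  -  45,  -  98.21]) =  [-98.21,-68,-45, - 41, - 14,-2, - 7/15,  0 , 9/8,  32 , 73] 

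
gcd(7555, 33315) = 5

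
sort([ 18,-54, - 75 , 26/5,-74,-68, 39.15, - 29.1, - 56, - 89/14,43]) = [ - 75, - 74, - 68, - 56, - 54, - 29.1, - 89/14,  26/5,18,39.15, 43]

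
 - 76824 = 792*( - 97)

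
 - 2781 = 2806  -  5587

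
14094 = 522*27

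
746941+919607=1666548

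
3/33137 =3/33137 =0.00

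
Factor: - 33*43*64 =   -  2^6*3^1 * 11^1* 43^1  =  - 90816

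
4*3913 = 15652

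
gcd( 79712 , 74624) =1696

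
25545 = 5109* 5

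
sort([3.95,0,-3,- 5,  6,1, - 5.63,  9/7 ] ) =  [-5.63, - 5,- 3,0,1, 9/7,3.95, 6] 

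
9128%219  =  149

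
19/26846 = 19/26846 = 0.00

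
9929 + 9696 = 19625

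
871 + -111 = 760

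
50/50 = 1  =  1.00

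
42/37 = 42/37 = 1.14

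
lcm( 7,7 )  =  7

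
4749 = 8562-3813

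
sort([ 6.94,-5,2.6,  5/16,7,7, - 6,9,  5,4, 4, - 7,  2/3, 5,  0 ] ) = [ - 7, - 6, - 5,0,5/16,2/3, 2.6,4,4,5, 5,6.94,7,7,9 ] 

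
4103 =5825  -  1722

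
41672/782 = 20836/391  =  53.29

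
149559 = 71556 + 78003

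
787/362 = 2+ 63/362=2.17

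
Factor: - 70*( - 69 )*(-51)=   -  2^1*3^2*5^1*7^1 * 17^1*  23^1= -  246330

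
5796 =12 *483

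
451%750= 451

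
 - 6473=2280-8753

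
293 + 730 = 1023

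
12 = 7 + 5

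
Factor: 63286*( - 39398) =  - 2^2*19699^1*31643^1 =- 2493341828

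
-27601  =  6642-34243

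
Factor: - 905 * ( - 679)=5^1*7^1*97^1 * 181^1= 614495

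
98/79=1  +  19/79 = 1.24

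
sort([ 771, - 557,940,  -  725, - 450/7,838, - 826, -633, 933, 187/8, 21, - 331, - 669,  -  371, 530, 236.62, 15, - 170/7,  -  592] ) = [ - 826, - 725, - 669,-633, - 592, - 557, - 371 , - 331,-450/7,-170/7,15,21,187/8,236.62, 530,771, 838,933, 940]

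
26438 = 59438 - 33000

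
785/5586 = 785/5586=0.14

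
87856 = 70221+17635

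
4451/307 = 4451/307 =14.50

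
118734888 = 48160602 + 70574286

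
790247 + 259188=1049435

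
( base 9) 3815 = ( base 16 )b21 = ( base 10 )2849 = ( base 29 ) 3B7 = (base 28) 3hl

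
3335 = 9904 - 6569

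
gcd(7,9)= 1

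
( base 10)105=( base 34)33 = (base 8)151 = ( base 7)210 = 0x69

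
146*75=10950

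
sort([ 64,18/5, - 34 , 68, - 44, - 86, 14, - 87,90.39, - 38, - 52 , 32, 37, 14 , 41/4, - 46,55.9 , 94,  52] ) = [ - 87,  -  86, - 52, - 46, - 44, - 38,-34,18/5,41/4,14,14,32 , 37,52, 55.9, 64,68,90.39 , 94 ]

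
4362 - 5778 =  - 1416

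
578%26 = 6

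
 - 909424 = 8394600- 9304024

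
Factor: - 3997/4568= - 2^( -3)*7^1 =-7/8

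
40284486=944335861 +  - 904051375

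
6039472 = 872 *6926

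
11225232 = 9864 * 1138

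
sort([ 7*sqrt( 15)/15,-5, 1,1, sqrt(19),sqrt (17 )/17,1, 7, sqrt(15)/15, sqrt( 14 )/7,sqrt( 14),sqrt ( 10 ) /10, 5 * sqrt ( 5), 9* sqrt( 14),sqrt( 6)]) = [  -  5,sqrt( 17) /17, sqrt( 15) /15,sqrt (10)/10, sqrt( 14)/7,1, 1,1, 7 * sqrt (15)/15,sqrt( 6) , sqrt ( 14 ), sqrt ( 19 ), 7, 5*sqrt ( 5),9 * sqrt ( 14 )]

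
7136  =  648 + 6488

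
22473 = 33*681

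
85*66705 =5669925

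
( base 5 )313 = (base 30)2n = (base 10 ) 83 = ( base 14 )5d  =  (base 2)1010011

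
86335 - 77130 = 9205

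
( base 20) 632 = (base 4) 212132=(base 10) 2462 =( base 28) 33Q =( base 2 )100110011110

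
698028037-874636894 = -176608857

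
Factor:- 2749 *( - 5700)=2^2 *3^1*5^2*19^1*2749^1 = 15669300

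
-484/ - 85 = 484/85= 5.69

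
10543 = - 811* ( - 13)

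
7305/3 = 2435 = 2435.00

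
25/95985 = 5/19197 = 0.00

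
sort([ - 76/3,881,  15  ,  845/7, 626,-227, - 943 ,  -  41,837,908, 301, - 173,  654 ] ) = [ - 943,-227,-173 , - 41, - 76/3, 15, 845/7, 301,626 , 654,837,881 , 908]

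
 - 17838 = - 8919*2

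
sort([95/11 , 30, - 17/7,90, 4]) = [ - 17/7,  4,  95/11 , 30,90]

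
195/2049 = 65/683 = 0.10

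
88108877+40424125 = 128533002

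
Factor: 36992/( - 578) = - 2^6=- 64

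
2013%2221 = 2013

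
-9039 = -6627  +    -  2412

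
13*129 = 1677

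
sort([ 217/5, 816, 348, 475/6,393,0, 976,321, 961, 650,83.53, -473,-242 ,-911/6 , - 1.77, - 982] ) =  [-982,-473 , - 242,-911/6, - 1.77, 0, 217/5, 475/6, 83.53, 321,348,393,650, 816 , 961, 976]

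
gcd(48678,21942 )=6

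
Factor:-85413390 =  - 2^1  *  3^1*5^1*37^1*  76949^1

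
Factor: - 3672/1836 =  - 2^1 = - 2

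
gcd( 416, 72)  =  8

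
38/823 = 38/823 = 0.05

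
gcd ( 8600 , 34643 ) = 1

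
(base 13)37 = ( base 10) 46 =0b101110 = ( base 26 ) 1K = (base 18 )2a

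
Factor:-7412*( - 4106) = 2^3*17^1 *109^1*2053^1 =30433672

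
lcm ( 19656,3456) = 314496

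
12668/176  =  71 + 43/44 = 71.98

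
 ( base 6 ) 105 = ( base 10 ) 41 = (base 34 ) 17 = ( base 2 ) 101001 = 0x29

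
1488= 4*372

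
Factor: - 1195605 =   -  3^2*5^1* 163^2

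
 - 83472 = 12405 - 95877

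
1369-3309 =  -1940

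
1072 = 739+333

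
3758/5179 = 3758/5179 = 0.73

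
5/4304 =5/4304 = 0.00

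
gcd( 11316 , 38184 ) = 12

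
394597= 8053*49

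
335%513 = 335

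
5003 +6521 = 11524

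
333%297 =36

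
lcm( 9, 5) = 45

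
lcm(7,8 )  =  56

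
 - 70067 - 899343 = - 969410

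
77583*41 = 3180903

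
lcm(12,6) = 12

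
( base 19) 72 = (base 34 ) 3x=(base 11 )113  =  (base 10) 135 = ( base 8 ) 207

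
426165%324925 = 101240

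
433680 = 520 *834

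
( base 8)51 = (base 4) 221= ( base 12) 35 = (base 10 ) 41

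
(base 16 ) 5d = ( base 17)58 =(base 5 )333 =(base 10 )93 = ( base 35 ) 2n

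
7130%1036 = 914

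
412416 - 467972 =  - 55556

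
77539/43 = 77539/43 =1803.23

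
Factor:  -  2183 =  - 37^1*59^1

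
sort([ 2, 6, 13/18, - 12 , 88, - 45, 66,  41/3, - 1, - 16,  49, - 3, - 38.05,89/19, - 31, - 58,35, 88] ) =[-58 ,-45, - 38.05,-31,-16,-12, - 3,-1,13/18,2, 89/19,6, 41/3, 35,49, 66,88,  88]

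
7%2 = 1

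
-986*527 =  - 519622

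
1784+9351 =11135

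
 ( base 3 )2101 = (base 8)100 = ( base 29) 26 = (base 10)64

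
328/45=7 + 13/45 = 7.29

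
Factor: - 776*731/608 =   -  70907/76 = - 2^( - 2)*17^1*19^(-1)*43^1 *97^1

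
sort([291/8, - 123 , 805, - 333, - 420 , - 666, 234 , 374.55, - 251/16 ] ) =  [ - 666, - 420, - 333, - 123 , - 251/16,291/8,234, 374.55,805 ] 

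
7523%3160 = 1203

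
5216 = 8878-3662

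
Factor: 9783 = 3^2*1087^1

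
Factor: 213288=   2^3*3^1 *8887^1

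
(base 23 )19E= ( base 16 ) 2EE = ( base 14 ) 3B8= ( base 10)750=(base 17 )2A2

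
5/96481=5/96481 = 0.00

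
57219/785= 72 + 699/785 =72.89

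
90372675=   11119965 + 79252710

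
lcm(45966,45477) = 4274838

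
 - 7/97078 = - 7/97078 = - 0.00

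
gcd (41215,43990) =5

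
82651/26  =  82651/26 = 3178.88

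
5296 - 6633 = - 1337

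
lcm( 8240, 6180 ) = 24720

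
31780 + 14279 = 46059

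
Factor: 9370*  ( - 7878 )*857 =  - 2^2*3^1*5^1*13^1*101^1 *857^1*937^1 = - 63261049020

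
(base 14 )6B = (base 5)340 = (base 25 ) 3K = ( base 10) 95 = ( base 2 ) 1011111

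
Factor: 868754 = 2^1*434377^1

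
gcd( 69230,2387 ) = 7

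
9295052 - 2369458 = 6925594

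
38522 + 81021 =119543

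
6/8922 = 1/1487 = 0.00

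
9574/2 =4787 = 4787.00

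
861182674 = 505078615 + 356104059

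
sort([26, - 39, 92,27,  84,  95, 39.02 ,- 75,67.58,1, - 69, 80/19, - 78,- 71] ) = [ - 78,  -  75,-71, - 69, - 39, 1, 80/19, 26 , 27,  39.02, 67.58, 84,92,95 ]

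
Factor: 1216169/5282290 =2^( - 1)*5^( - 1 ) *13^(-1)*43^1*179^( -1)*227^(-1) * 28283^1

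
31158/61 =510 + 48/61 =510.79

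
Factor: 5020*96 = 481920 = 2^7*3^1*5^1*251^1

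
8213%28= 9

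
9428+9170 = 18598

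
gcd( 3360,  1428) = 84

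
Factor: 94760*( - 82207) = - 7789935320 = -2^3*5^1 * 23^1*103^1 * 82207^1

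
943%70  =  33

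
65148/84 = 775  +  4/7 = 775.57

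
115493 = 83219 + 32274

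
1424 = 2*712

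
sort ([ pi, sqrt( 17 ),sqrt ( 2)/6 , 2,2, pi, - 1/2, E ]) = [ - 1/2, sqrt(2 ) /6, 2,2, E, pi, pi,sqrt(17)] 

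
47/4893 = 47/4893  =  0.01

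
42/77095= 42/77095 = 0.00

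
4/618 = 2/309 = 0.01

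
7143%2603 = 1937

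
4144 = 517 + 3627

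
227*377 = 85579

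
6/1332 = 1/222 = 0.00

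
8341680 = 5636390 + 2705290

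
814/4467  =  814/4467=0.18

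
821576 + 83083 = 904659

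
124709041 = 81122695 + 43586346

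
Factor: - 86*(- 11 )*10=9460=2^2*5^1 * 11^1 * 43^1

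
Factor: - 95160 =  - 2^3* 3^1*5^1*13^1*61^1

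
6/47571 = 2/15857= 0.00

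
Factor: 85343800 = 2^3*5^2 *23^1 * 18553^1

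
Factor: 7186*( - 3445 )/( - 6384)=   2^( - 3) * 3^( - 1 )*5^1  *  7^( - 1)*13^1*19^( - 1) * 53^1 * 3593^1=12377885/3192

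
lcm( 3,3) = 3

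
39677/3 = 39677/3 = 13225.67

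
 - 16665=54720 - 71385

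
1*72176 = 72176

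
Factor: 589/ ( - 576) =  - 2^( - 6) * 3^( - 2)*19^1*31^1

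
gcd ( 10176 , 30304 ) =32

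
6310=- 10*(-631)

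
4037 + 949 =4986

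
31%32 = 31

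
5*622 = 3110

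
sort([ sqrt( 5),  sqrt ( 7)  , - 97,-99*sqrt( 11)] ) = [ - 99*sqrt( 11), - 97, sqrt( 5 ), sqrt(7 )] 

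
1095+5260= 6355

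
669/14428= 669/14428 = 0.05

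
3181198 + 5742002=8923200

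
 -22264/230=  - 97 + 1/5 =- 96.80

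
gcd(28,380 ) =4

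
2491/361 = 6 + 325/361 = 6.90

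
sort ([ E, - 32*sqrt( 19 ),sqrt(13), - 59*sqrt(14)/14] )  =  [ - 32*sqrt( 19), - 59*sqrt (14)/14  ,  E,sqrt( 13)]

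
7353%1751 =349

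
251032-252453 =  - 1421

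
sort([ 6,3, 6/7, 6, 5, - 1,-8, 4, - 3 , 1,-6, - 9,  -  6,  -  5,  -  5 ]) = [ - 9,- 8, - 6, - 6,  -  5, - 5, - 3, - 1,6/7, 1,3, 4, 5,  6, 6 ] 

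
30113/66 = 456+17/66 =456.26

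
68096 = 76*896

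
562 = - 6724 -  - 7286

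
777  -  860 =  - 83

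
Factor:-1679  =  -23^1*73^1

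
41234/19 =41234/19 = 2170.21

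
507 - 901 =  - 394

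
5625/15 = 375 = 375.00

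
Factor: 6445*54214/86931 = 2^1 * 3^( - 2 )*5^1*13^(-1)*743^( - 1 ) * 1289^1 * 27107^1 = 349409230/86931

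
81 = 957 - 876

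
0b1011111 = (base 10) 95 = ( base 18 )55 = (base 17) 5a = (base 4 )1133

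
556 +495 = 1051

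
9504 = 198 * 48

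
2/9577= 2/9577 = 0.00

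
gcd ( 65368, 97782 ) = 2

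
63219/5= 12643 + 4/5 = 12643.80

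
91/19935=91/19935 = 0.00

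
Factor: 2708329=13^1*208333^1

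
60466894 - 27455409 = 33011485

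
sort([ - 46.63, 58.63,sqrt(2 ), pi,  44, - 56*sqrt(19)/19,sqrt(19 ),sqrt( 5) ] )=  [ - 46.63, - 56*sqrt( 19)/19,sqrt(2), sqrt( 5), pi,sqrt(19) , 44 , 58.63 ] 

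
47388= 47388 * 1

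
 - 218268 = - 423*516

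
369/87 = 4 + 7/29 = 4.24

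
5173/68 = 76 + 5/68 =76.07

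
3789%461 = 101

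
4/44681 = 4/44681 = 0.00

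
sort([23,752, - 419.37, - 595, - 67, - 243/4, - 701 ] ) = [ - 701, - 595, - 419.37, - 67, - 243/4,23,752 ]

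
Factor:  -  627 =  - 3^1 *11^1*19^1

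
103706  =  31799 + 71907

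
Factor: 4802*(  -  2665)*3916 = -2^3 * 5^1*7^4*11^1 * 13^1*41^1*89^1=- 50114344280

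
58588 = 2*29294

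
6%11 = 6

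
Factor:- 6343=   -  6343^1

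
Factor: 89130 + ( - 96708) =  - 7578  =  -2^1 * 3^2*421^1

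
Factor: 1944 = 2^3*3^5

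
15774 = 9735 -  - 6039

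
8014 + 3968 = 11982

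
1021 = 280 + 741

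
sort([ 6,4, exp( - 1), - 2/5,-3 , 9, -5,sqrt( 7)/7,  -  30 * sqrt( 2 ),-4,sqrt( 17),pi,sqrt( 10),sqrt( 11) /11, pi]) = [-30* sqrt( 2), - 5, - 4,  -  3 ,-2/5,sqrt ( 11) /11, exp( - 1),sqrt( 7) /7,pi,pi, sqrt( 10),4,  sqrt( 17), 6,9]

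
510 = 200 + 310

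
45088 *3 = 135264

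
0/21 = 0 =0.00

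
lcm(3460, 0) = 0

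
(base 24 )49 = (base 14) 77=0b1101001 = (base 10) 105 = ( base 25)45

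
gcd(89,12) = 1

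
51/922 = 51/922 = 0.06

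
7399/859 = 8 + 527/859 = 8.61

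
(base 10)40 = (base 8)50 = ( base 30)1a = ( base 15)2a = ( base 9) 44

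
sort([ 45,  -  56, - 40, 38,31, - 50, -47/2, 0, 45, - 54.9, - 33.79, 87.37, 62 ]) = [ - 56, - 54.9, - 50, - 40, - 33.79, - 47/2 , 0, 31,38,45, 45,62,  87.37] 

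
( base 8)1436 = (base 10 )798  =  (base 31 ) PN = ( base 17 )2cg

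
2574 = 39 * 66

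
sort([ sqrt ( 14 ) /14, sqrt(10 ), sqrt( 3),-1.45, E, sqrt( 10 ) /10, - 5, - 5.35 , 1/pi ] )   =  [-5.35,  -  5, - 1.45 , sqrt( 14 )/14 , sqrt ( 10)/10, 1/pi, sqrt(3 ), E,  sqrt(10 ) ]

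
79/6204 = 79/6204  =  0.01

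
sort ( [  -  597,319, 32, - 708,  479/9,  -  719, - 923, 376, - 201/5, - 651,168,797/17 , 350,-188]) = [ - 923, - 719,  -  708, -651,-597, - 188,  -  201/5,32, 797/17,479/9,168,319,350,376]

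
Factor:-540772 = - 2^2*135193^1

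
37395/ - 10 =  - 7479/2 = - 3739.50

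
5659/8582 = 5659/8582 = 0.66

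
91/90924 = 91/90924 = 0.00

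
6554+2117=8671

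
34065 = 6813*5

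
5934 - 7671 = - 1737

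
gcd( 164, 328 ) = 164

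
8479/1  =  8479  =  8479.00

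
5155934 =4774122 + 381812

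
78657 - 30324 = 48333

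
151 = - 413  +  564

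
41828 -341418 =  - 299590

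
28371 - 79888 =-51517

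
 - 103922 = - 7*14846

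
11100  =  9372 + 1728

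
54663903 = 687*79569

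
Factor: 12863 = 19^1 * 677^1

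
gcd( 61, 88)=1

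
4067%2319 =1748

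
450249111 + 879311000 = 1329560111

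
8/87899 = 8/87899 = 0.00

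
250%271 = 250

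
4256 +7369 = 11625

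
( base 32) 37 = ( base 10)103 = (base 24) 47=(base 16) 67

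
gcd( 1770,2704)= 2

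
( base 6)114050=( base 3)111200010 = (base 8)23356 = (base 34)8L4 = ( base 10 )9966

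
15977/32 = 15977/32 = 499.28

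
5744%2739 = 266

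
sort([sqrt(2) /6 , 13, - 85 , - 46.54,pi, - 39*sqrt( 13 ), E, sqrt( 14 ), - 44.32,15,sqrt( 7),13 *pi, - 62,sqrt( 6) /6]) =[ - 39*sqrt( 13 ),  -  85,  -  62,  -  46.54, - 44.32,sqrt( 2)/6, sqrt( 6)/6, sqrt( 7 ), E,pi, sqrt( 14),13, 15, 13*pi]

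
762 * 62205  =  47400210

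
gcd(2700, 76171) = 1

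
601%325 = 276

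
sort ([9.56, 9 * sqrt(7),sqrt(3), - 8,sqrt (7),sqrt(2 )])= [-8,sqrt( 2 ),sqrt(3 ), sqrt(7),9.56, 9*sqrt( 7) ] 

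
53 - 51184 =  - 51131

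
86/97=86/97 = 0.89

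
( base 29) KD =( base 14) 305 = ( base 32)ih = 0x251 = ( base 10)593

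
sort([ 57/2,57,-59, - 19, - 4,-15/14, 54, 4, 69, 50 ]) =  [ - 59, - 19, - 4 , - 15/14, 4, 57/2, 50,54,57, 69]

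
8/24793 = 8/24793 =0.00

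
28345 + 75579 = 103924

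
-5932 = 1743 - 7675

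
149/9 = 149/9 = 16.56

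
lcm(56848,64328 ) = 2444464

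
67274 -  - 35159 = 102433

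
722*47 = 33934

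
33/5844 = 11/1948 = 0.01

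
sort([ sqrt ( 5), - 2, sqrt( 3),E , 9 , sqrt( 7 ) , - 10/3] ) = [ - 10/3 ,- 2 , sqrt( 3) , sqrt( 5 ) , sqrt( 7 ), E,9]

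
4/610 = 2/305 = 0.01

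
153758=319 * 482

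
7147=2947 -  - 4200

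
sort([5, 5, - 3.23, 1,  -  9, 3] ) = [ - 9, - 3.23,1, 3 , 5, 5 ] 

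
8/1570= 4/785 = 0.01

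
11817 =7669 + 4148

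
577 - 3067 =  - 2490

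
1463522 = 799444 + 664078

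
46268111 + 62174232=108442343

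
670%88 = 54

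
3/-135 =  - 1/45 = - 0.02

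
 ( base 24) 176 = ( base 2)1011101110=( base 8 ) 1356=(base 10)750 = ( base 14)3b8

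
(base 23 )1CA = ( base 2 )1100101111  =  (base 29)s3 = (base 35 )NA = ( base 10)815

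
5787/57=101 + 10/19 = 101.53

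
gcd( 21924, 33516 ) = 252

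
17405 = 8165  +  9240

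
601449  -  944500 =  - 343051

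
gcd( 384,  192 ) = 192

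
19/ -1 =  - 19/1 = - 19.00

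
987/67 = 14 + 49/67 = 14.73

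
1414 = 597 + 817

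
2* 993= 1986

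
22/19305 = 2/1755 = 0.00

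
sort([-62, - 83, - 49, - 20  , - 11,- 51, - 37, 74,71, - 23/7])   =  [ - 83, - 62,- 51, - 49,-37, - 20, - 11, - 23/7,71,74 ] 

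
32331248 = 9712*3329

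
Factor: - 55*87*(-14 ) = 66990 = 2^1*3^1 * 5^1*7^1 * 11^1 * 29^1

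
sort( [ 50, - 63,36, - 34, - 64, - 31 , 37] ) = [-64, - 63,-34, - 31,36,  37, 50] 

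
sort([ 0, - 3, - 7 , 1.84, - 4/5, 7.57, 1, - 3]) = [ - 7, - 3, - 3, - 4/5, 0 , 1,1.84,7.57 ]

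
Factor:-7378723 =- 11^1*89^1*7537^1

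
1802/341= 1802/341= 5.28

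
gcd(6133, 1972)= 1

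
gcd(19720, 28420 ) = 580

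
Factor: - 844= - 2^2*211^1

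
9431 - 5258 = 4173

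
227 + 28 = 255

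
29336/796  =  36 + 170/199 = 36.85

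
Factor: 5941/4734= 2^(- 1)*3^( - 2) * 13^1*263^( - 1 )*457^1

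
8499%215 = 114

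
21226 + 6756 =27982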